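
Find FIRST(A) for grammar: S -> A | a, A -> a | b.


Per alternative of A: FIRST(a) = {a}; FIRST(b) = {b}
FIRST(A) = {a, b}


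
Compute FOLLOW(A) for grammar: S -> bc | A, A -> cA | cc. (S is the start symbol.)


$ ∈ FOLLOW(S). For each A -> αBβ: add FIRST(β)\{ε} to FOLLOW(B); if β nullable, add FOLLOW(A).
FOLLOW(A) = {$}


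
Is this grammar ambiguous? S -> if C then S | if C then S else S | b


dangling else: 'if C then if C then b else b' parses two ways
Ambiguous


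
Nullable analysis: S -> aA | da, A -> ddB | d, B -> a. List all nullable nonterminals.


A nonterminal is nullable iff some alternative derives ε (directly, or every symbol in it is nullable)
Nullable: {}


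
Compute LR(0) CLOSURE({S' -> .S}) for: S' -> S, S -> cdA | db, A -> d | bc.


Start: S' -> .S
For each item with dot before a nonterminal B, add B -> .γ for every B-production
Closure: [S' -> .S, S -> .cdA, S -> .db]


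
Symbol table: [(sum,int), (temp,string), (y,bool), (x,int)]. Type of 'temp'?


Lookup 'temp' → type string


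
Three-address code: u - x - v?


Break into single-operator statements:
t1 = u - x
t2 = t1 - v


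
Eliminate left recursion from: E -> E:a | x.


Left-recursive alternatives: E:a; non-recursive: x
Introduce E': E -> xE', E' -> :aE' | ε


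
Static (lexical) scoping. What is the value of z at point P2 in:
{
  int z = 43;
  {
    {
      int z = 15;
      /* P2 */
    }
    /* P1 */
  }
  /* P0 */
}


z declared in the same block as P2
z = 15


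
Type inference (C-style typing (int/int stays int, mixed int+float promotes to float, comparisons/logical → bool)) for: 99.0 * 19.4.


Operand types: float * float
Rule: mixed int/float promotes to float; int/int stays int
Result type: float


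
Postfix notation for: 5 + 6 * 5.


* has higher precedence, evaluate 6*5 first
Postfix: 5 6 5 * +


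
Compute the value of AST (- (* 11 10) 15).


Evaluate inner: (* 11 10) = 110
Evaluate root: (- 110 15) = 95
Result: 95


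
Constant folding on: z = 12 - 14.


12 - 14 = -2 at compile time
Optimized: z = -2


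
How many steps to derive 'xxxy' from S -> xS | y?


Derivation: S => xS => xxS => xxxS => xxxy
Steps: 4


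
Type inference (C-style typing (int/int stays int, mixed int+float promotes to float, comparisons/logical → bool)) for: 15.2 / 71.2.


Operand types: float / float
Rule: mixed int/float promotes to float; int/int stays int
Result type: float


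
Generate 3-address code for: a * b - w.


Break into single-operator statements:
t1 = a * b
t2 = t1 - w


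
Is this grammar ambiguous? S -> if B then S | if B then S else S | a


dangling else: 'if B then if B then a else a' parses two ways
Ambiguous


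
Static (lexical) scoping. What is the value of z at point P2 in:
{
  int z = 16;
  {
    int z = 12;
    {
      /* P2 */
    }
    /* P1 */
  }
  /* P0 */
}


P2's block does not declare z; resolves to the enclosing declaration at depth 1
z = 12


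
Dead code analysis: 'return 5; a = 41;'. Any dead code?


statement follows a return and is unreachable
Dead: 'a = 41'


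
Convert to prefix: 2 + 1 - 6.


left-to-right (same/higher precedence on left): tree is (- (+ 2 1) 6)
Prefix: - + 2 1 6


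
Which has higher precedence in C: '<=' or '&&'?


'<=' is relational (level 7); '&&' is logical AND (level 2)
Higher level binds tighter
'<=' has higher precedence than '&&'


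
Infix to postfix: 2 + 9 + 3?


Left to right (same or higher precedence on left)
Postfix: 2 9 + 3 +


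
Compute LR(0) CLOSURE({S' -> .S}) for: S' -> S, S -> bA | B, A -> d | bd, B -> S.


Start: S' -> .S
For each item with dot before a nonterminal B, add B -> .γ for every B-production
Closure: [S' -> .S, S -> .bA, S -> .B, B -> .S]


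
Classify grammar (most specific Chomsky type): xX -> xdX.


LHS has context (more than one symbol) and |LHS| ≤ |RHS|
Classification: Type 1 (Context-Sensitive)


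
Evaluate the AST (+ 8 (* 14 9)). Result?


Evaluate inner: (* 14 9) = 126
Evaluate root: (+ 8 126) = 134
Result: 134


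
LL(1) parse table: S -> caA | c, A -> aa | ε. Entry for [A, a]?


For [A, a]: 'a' ∈ FIRST(aa)
Entry: A -> aa


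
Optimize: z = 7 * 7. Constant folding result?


7 * 7 = 49 at compile time
Optimized: z = 49


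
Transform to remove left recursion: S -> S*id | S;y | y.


Left-recursive alternatives: S*id, S;y; non-recursive: y
Introduce S': S -> yS', S' -> *idS' | ;yS' | ε


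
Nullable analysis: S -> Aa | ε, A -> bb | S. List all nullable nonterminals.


A nonterminal is nullable iff some alternative derives ε (directly, or every symbol in it is nullable)
Nullable: {A, S}


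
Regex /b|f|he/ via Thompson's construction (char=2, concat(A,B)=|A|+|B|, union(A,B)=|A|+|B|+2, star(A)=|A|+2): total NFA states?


Syntax tree has 4 char leaf(s), 2 union(s), 0 star(s)
chars contribute 4×2 = 8; each union adds +2; each star adds +2
Total: 8 + 4 + 0 = 12 states


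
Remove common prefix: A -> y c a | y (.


Common prefix: 'y'
Factored: A -> y A', A' -> c a | (


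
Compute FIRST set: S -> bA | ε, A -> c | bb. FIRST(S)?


Per alternative of S: FIRST(bA) = {b}; FIRST(ε) = {ε}
FIRST(S) = {b, ε}


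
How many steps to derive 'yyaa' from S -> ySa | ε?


Derivation: S => ySa => yySaa => yyaa
Steps: 3


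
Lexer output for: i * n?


Scan left to right, longest-match per lexeme
Tokens: ID(i), OP(*), ID(n)


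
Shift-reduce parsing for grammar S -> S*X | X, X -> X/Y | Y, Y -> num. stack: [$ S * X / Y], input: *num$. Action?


handle 'X/Y' on top
Action: reduce (X -> X/Y)


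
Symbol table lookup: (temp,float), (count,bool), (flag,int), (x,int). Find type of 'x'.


Lookup 'x' → type int


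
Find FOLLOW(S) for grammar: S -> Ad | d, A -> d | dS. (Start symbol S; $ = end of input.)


$ ∈ FOLLOW(S). For each A -> αBβ: add FIRST(β)\{ε} to FOLLOW(B); if β nullable, add FOLLOW(A).
FOLLOW(S) = {$, d}


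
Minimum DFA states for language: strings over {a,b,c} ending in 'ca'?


Track the longest suffix of input matching a prefix of 'ca': 3 classes (prefixes of length 0..2)
Minimal DFA: 3 states


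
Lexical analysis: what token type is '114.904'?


Pattern: digits with a decimal point
Type: FLOAT_LITERAL


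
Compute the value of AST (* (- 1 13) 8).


Evaluate inner: (- 1 13) = -12
Evaluate root: (* -12 8) = -96
Result: -96


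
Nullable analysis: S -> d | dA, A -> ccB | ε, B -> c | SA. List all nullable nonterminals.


A nonterminal is nullable iff some alternative derives ε (directly, or every symbol in it is nullable)
Nullable: {A}


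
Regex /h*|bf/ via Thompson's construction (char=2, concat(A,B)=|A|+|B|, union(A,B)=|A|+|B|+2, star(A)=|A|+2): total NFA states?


Syntax tree has 3 char leaf(s), 1 union(s), 1 star(s)
chars contribute 3×2 = 6; each union adds +2; each star adds +2
Total: 6 + 2 + 2 = 10 states


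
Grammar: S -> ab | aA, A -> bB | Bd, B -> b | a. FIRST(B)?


Per alternative of B: FIRST(b) = {b}; FIRST(a) = {a}
FIRST(B) = {a, b}


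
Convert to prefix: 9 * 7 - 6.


left-to-right (same/higher precedence on left): tree is (- (* 9 7) 6)
Prefix: - * 9 7 6


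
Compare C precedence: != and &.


'!=' is equality (level 6); '&' is bitwise AND (level 5)
Higher level binds tighter
'!=' has higher precedence than '&'


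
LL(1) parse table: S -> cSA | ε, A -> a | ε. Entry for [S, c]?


For [S, c]: 'c' ∈ FIRST(cSA)
Entry: S -> cSA


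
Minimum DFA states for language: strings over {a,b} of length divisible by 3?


Track length mod 3: states 0..2, accept at 0
Minimal DFA: 3 states


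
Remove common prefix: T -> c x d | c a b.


Common prefix: 'c'
Factored: T -> c T', T' -> x d | a b


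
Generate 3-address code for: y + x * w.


Break into single-operator statements:
t1 = x * w
t2 = y + t1


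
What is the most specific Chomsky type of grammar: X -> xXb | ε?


Single nonterminal LHS, but x^n b^n is not regular
Classification: Type 2 (Context-Free)


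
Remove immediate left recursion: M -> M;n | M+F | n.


Left-recursive alternatives: M;n, M+F; non-recursive: n
Introduce M': M -> nM', M' -> ;nM' | +FM' | ε


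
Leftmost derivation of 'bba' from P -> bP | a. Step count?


Derivation: P => bP => bbP => bba
Steps: 3


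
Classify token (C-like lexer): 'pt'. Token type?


Pattern: letter/underscore followed by alphanumerics, not a keyword
Type: IDENTIFIER


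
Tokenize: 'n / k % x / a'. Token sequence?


Scan left to right, longest-match per lexeme
Tokens: ID(n), OP(/), ID(k), OP(%), ID(x), OP(/), ID(a)


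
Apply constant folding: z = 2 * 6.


2 * 6 = 12 at compile time
Optimized: z = 12


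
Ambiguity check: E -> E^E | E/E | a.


'a^a/a' has two parse trees (no precedence encoded between ^ and /)
Ambiguous


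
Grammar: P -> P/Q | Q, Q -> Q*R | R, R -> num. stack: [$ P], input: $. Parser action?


start symbol P on stack, input exhausted
Action: accept


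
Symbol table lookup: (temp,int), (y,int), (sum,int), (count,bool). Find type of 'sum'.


Lookup 'sum' → type int


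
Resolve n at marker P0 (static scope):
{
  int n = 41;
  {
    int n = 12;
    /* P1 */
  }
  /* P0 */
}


n declared in the same block as P0
n = 41


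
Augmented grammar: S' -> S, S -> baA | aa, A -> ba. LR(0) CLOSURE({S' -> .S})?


Start: S' -> .S
For each item with dot before a nonterminal B, add B -> .γ for every B-production
Closure: [S' -> .S, S -> .baA, S -> .aa]


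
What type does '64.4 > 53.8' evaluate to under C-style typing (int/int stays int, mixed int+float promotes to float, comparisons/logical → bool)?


Operand types: float > float
Rule: comparison yields bool
Result type: bool


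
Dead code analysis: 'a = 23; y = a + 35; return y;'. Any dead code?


a is read by y's definition; y is returned
No dead code


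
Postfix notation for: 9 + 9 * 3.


* has higher precedence, evaluate 9*3 first
Postfix: 9 9 3 * +


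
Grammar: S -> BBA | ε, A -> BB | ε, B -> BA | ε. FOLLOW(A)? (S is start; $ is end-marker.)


$ ∈ FOLLOW(S). For each A -> αBβ: add FIRST(β)\{ε} to FOLLOW(B); if β nullable, add FOLLOW(A).
FOLLOW(A) = {$}


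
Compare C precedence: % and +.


'%' is multiplicative (level 10); '+' is additive (level 9)
Higher level binds tighter
'%' has higher precedence than '+'


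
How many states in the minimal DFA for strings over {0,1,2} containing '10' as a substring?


KMP-style automaton: 2 progress states + 1 absorbing accept = 3
Minimal DFA: 3 states


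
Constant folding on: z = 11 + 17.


11 + 17 = 28 at compile time
Optimized: z = 28


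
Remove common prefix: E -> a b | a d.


Common prefix: 'a'
Factored: E -> a E', E' -> b | d


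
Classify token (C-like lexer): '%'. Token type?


Pattern: operator symbol
Type: OPERATOR


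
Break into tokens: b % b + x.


Scan left to right, longest-match per lexeme
Tokens: ID(b), OP(%), ID(b), OP(+), ID(x)


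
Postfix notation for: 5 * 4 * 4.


Left to right (same or higher precedence on left)
Postfix: 5 4 * 4 *


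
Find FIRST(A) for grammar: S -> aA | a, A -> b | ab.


Per alternative of A: FIRST(b) = {b}; FIRST(ab) = {a}
FIRST(A) = {a, b}


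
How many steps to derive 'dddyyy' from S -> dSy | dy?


Derivation: S => dSy => ddSyy => dddyyy
Steps: 3


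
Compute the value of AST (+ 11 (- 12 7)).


Evaluate inner: (- 12 7) = 5
Evaluate root: (+ 11 5) = 16
Result: 16


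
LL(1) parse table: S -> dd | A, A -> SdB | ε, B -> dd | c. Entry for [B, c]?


For [B, c]: 'c' ∈ FIRST(c)
Entry: B -> c


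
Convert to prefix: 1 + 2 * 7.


'*' binds tighter: tree is (+ 1 (* 2 7))
Prefix: + 1 * 2 7


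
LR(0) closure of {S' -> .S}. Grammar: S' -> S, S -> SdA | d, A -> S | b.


Start: S' -> .S
For each item with dot before a nonterminal B, add B -> .γ for every B-production
Closure: [S' -> .S, S -> .SdA, S -> .d]


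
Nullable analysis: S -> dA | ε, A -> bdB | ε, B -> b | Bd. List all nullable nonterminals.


A nonterminal is nullable iff some alternative derives ε (directly, or every symbol in it is nullable)
Nullable: {A, S}


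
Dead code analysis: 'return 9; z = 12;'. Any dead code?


statement follows a return and is unreachable
Dead: 'z = 12'


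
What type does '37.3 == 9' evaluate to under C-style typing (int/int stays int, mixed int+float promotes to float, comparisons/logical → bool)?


Operand types: float == int
Rule: comparison yields bool
Result type: bool


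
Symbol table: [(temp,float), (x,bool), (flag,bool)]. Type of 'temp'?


Lookup 'temp' → type float


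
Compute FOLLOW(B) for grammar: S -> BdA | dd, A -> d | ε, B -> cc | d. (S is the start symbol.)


$ ∈ FOLLOW(S). For each A -> αBβ: add FIRST(β)\{ε} to FOLLOW(B); if β nullable, add FOLLOW(A).
FOLLOW(B) = {d}


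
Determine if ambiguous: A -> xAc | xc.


balanced x^n…c^n: each string has a unique parse
Unambiguous


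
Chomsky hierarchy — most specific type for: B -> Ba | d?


Left-linear: every RHS is a terminal or one nonterminal followed by a terminal
Classification: Type 3 (Regular)


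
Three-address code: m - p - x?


Break into single-operator statements:
t1 = m - p
t2 = t1 - x


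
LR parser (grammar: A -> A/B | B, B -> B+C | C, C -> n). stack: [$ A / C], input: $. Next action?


'C' (not preceded by B+) is the handle for B -> C
Action: reduce (B -> C)


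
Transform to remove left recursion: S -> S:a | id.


Left-recursive alternatives: S:a; non-recursive: id
Introduce S': S -> idS', S' -> :aS' | ε


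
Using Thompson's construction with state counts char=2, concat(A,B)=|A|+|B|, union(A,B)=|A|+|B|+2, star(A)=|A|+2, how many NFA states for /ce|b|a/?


Syntax tree has 4 char leaf(s), 2 union(s), 0 star(s)
chars contribute 4×2 = 8; each union adds +2; each star adds +2
Total: 8 + 4 + 0 = 12 states


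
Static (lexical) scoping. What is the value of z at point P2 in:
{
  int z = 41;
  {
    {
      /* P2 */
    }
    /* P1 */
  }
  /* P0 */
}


P2's block does not declare z; resolves to the enclosing declaration at depth 0
z = 41


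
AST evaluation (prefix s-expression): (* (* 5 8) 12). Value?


Evaluate inner: (* 5 8) = 40
Evaluate root: (* 40 12) = 480
Result: 480


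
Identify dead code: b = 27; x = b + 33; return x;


b is read by x's definition; x is returned
No dead code


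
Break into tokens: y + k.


Scan left to right, longest-match per lexeme
Tokens: ID(y), OP(+), ID(k)


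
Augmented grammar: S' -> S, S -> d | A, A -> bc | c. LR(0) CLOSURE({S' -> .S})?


Start: S' -> .S
For each item with dot before a nonterminal B, add B -> .γ for every B-production
Closure: [S' -> .S, S -> .d, S -> .A, A -> .bc, A -> .c]


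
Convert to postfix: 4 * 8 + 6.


Left to right (same or higher precedence on left)
Postfix: 4 8 * 6 +


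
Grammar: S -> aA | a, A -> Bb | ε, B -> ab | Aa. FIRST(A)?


Per alternative of A: FIRST(Bb) = {a}; FIRST(ε) = {ε}
FIRST(A) = {a, ε}


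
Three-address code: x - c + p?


Break into single-operator statements:
t1 = x - c
t2 = t1 + p


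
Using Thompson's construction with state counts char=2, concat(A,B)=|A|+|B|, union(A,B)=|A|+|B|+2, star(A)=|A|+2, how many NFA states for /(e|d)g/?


Syntax tree has 3 char leaf(s), 1 union(s), 0 star(s)
chars contribute 3×2 = 6; each union adds +2; each star adds +2
Total: 6 + 2 + 0 = 8 states


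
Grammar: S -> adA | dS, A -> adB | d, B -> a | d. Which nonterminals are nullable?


A nonterminal is nullable iff some alternative derives ε (directly, or every symbol in it is nullable)
Nullable: {}


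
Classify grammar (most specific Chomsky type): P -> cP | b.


Right-linear: every RHS is a terminal or a terminal followed by one nonterminal
Classification: Type 3 (Regular)


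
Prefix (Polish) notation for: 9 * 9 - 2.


left-to-right (same/higher precedence on left): tree is (- (* 9 9) 2)
Prefix: - * 9 9 2


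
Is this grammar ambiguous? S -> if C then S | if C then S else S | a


dangling else: 'if C then if C then a else a' parses two ways
Ambiguous


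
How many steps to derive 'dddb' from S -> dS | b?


Derivation: S => dS => ddS => dddS => dddb
Steps: 4


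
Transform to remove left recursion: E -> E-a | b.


Left-recursive alternatives: E-a; non-recursive: b
Introduce E': E -> bE', E' -> -aE' | ε


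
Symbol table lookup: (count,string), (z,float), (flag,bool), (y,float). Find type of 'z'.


Lookup 'z' → type float


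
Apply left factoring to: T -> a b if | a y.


Common prefix: 'a'
Factored: T -> a T', T' -> b if | y


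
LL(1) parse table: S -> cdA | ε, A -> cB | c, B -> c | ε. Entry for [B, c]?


For [B, c]: 'c' ∈ FIRST(c)
Entry: B -> c


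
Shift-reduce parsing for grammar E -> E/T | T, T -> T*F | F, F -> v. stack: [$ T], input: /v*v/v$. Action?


lookahead ∉ {*} so T won't extend; reduce E -> T
Action: reduce (E -> T)


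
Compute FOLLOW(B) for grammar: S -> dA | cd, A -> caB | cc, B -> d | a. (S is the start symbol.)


$ ∈ FOLLOW(S). For each A -> αBβ: add FIRST(β)\{ε} to FOLLOW(B); if β nullable, add FOLLOW(A).
FOLLOW(B) = {$}


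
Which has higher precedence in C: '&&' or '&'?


'&' is bitwise AND (level 5); '&&' is logical AND (level 2)
Higher level binds tighter
'&' has higher precedence than '&&'


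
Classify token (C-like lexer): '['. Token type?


Pattern: delimiter/punctuation
Type: PUNCTUATION


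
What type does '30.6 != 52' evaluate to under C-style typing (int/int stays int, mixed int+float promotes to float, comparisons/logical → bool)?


Operand types: float != int
Rule: comparison yields bool
Result type: bool


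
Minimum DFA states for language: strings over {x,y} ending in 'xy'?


Track the longest suffix of input matching a prefix of 'xy': 3 classes (prefixes of length 0..2)
Minimal DFA: 3 states


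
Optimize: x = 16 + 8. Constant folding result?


16 + 8 = 24 at compile time
Optimized: x = 24


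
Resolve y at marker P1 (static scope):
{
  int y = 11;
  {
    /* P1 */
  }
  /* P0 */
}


P1's block does not declare y; resolves to the enclosing declaration at depth 0
y = 11


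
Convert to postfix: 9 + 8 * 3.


* has higher precedence, evaluate 8*3 first
Postfix: 9 8 3 * +


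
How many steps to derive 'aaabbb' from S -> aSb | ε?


Derivation: S => aSb => aaSbb => aaaSbbb => aaabbb
Steps: 4


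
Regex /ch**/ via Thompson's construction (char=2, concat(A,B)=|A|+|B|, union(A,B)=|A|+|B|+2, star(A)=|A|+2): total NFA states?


Syntax tree has 2 char leaf(s), 0 union(s), 2 star(s)
chars contribute 2×2 = 4; each union adds +2; each star adds +2
Total: 4 + 0 + 4 = 8 states


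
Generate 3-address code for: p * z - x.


Break into single-operator statements:
t1 = p * z
t2 = t1 - x


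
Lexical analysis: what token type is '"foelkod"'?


Pattern: double-quoted sequence
Type: STRING_LITERAL


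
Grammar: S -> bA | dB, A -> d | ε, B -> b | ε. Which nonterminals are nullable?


A nonterminal is nullable iff some alternative derives ε (directly, or every symbol in it is nullable)
Nullable: {A, B}


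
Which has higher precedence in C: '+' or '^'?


'+' is additive (level 9); '^' is bitwise XOR (level 4)
Higher level binds tighter
'+' has higher precedence than '^'


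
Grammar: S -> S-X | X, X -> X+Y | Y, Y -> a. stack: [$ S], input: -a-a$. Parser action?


shift '-' to continue S -> S-X
Action: shift


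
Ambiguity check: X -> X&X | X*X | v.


'v&v*v' has two parse trees (no precedence encoded between & and *)
Ambiguous


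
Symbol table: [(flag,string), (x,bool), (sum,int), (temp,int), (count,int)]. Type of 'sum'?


Lookup 'sum' → type int


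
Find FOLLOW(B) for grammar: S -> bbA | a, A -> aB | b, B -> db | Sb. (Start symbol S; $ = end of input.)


$ ∈ FOLLOW(S). For each A -> αBβ: add FIRST(β)\{ε} to FOLLOW(B); if β nullable, add FOLLOW(A).
FOLLOW(B) = {$, b}


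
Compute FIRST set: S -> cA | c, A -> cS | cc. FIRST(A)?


Per alternative of A: FIRST(cS) = {c}; FIRST(cc) = {c}
FIRST(A) = {c}


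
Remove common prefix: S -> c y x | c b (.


Common prefix: 'c'
Factored: S -> c S', S' -> y x | b (


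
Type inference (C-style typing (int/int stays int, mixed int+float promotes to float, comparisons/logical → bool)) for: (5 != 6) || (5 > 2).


Operand types: bool || bool
Rule: logical operators take bool operands and yield bool
Result type: bool


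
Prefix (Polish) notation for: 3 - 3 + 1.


left-to-right (same/higher precedence on left): tree is (+ (- 3 3) 1)
Prefix: + - 3 3 1


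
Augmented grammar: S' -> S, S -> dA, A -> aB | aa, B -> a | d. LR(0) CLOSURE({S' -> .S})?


Start: S' -> .S
For each item with dot before a nonterminal B, add B -> .γ for every B-production
Closure: [S' -> .S, S -> .dA]


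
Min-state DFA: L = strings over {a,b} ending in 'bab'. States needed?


Track the longest suffix of input matching a prefix of 'bab': 4 classes (prefixes of length 0..3)
Minimal DFA: 4 states


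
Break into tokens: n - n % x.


Scan left to right, longest-match per lexeme
Tokens: ID(n), OP(-), ID(n), OP(%), ID(x)


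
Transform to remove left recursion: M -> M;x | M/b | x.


Left-recursive alternatives: M;x, M/b; non-recursive: x
Introduce M': M -> xM', M' -> ;xM' | /bM' | ε


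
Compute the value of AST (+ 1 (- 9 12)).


Evaluate inner: (- 9 12) = -3
Evaluate root: (+ 1 -3) = -2
Result: -2


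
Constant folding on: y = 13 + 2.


13 + 2 = 15 at compile time
Optimized: y = 15


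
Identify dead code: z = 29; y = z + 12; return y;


z is read by y's definition; y is returned
No dead code


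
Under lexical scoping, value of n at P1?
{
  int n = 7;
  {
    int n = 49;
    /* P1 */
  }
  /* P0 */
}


n declared in the same block as P1
n = 49


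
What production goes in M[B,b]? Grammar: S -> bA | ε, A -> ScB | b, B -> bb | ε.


For [B, b]: 'b' ∈ FIRST(bb)
Entry: B -> bb


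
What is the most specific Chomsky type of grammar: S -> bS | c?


Right-linear: every RHS is a terminal or a terminal followed by one nonterminal
Classification: Type 3 (Regular)


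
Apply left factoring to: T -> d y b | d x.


Common prefix: 'd'
Factored: T -> d T', T' -> y b | x


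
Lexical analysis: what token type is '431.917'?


Pattern: digits with a decimal point
Type: FLOAT_LITERAL


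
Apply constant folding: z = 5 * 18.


5 * 18 = 90 at compile time
Optimized: z = 90


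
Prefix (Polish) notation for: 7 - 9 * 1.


'*' binds tighter: tree is (- 7 (* 9 1))
Prefix: - 7 * 9 1


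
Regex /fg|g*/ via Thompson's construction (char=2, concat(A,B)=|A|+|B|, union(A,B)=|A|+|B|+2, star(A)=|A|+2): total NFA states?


Syntax tree has 3 char leaf(s), 1 union(s), 1 star(s)
chars contribute 3×2 = 6; each union adds +2; each star adds +2
Total: 6 + 2 + 2 = 10 states


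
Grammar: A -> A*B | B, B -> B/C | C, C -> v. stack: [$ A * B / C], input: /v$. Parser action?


handle 'B/C' on top
Action: reduce (B -> B/C)


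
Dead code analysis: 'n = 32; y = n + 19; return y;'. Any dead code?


n is read by y's definition; y is returned
No dead code


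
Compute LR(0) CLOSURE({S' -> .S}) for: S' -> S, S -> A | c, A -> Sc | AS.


Start: S' -> .S
For each item with dot before a nonterminal B, add B -> .γ for every B-production
Closure: [S' -> .S, S -> .A, S -> .c, A -> .Sc, A -> .AS]


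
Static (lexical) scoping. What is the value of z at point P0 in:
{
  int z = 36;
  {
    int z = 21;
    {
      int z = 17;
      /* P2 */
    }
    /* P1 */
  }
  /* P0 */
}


z declared in the same block as P0
z = 36


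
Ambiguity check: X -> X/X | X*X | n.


'n/n*n' has two parse trees (no precedence encoded between / and *)
Ambiguous


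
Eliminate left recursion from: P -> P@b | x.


Left-recursive alternatives: P@b; non-recursive: x
Introduce P': P -> xP', P' -> @bP' | ε


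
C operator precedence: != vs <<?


'<<' is shift (level 8); '!=' is equality (level 6)
Higher level binds tighter
'<<' has higher precedence than '!='


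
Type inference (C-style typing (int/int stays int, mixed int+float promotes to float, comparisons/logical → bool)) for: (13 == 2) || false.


Operand types: bool || bool
Rule: logical operators take bool operands and yield bool
Result type: bool


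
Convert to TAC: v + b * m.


Break into single-operator statements:
t1 = b * m
t2 = v + t1


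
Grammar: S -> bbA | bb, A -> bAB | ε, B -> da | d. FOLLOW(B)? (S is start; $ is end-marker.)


$ ∈ FOLLOW(S). For each A -> αBβ: add FIRST(β)\{ε} to FOLLOW(B); if β nullable, add FOLLOW(A).
FOLLOW(B) = {$, d}


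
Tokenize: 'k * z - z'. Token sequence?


Scan left to right, longest-match per lexeme
Tokens: ID(k), OP(*), ID(z), OP(-), ID(z)


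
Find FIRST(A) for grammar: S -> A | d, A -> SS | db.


Per alternative of A: FIRST(SS) = {d}; FIRST(db) = {d}
FIRST(A) = {d}


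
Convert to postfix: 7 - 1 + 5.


Left to right (same or higher precedence on left)
Postfix: 7 1 - 5 +


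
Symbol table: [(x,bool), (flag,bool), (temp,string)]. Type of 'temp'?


Lookup 'temp' → type string


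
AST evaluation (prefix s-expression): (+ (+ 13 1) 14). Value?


Evaluate inner: (+ 13 1) = 14
Evaluate root: (+ 14 14) = 28
Result: 28


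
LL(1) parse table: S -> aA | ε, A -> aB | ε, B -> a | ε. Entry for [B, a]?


For [B, a]: 'a' ∈ FIRST(a)
Entry: B -> a


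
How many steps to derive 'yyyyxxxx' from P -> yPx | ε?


Derivation: P => yPx => yyPxx => yyyPxxx => yyyyPxxxx => yyyyxxxx
Steps: 5


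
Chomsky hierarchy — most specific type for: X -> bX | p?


Right-linear: every RHS is a terminal or a terminal followed by one nonterminal
Classification: Type 3 (Regular)


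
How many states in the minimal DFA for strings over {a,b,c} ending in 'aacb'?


Track the longest suffix of input matching a prefix of 'aacb': 5 classes (prefixes of length 0..4)
Minimal DFA: 5 states


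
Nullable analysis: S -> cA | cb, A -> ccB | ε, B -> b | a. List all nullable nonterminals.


A nonterminal is nullable iff some alternative derives ε (directly, or every symbol in it is nullable)
Nullable: {A}


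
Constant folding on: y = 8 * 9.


8 * 9 = 72 at compile time
Optimized: y = 72


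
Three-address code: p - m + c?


Break into single-operator statements:
t1 = p - m
t2 = t1 + c


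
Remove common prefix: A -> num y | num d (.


Common prefix: 'num'
Factored: A -> num A', A' -> y | d (


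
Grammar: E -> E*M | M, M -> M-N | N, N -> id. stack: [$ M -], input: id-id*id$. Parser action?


no handle; shift 'id'
Action: shift


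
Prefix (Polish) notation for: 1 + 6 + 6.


left-to-right (same/higher precedence on left): tree is (+ (+ 1 6) 6)
Prefix: + + 1 6 6


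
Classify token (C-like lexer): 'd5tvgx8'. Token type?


Pattern: letter/underscore followed by alphanumerics, not a keyword
Type: IDENTIFIER


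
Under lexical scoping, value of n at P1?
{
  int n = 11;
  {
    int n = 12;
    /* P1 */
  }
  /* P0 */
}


n declared in the same block as P1
n = 12


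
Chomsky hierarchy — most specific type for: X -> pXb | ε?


Single nonterminal LHS, but p^n b^n is not regular
Classification: Type 2 (Context-Free)


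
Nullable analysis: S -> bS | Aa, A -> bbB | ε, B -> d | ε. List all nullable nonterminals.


A nonterminal is nullable iff some alternative derives ε (directly, or every symbol in it is nullable)
Nullable: {A, B}


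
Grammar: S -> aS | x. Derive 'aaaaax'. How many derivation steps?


Derivation: S => aS => aaS => aaaS => aaaaS => aaaaaS => aaaaax
Steps: 6


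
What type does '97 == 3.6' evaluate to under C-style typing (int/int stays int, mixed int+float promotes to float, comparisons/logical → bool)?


Operand types: int == float
Rule: comparison yields bool
Result type: bool


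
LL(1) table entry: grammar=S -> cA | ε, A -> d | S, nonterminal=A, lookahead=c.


For [A, c]: 'c' ∈ FIRST(S)
Entry: A -> S


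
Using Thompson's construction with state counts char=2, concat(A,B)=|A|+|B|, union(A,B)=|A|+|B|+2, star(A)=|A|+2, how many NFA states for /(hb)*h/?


Syntax tree has 3 char leaf(s), 0 union(s), 1 star(s)
chars contribute 3×2 = 6; each union adds +2; each star adds +2
Total: 6 + 0 + 2 = 8 states


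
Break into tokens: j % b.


Scan left to right, longest-match per lexeme
Tokens: ID(j), OP(%), ID(b)


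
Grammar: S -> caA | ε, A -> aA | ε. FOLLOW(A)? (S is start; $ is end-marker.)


$ ∈ FOLLOW(S). For each A -> αBβ: add FIRST(β)\{ε} to FOLLOW(B); if β nullable, add FOLLOW(A).
FOLLOW(A) = {$}


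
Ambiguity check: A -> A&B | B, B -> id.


precedence layered via separate nonterminal B: deterministic
Unambiguous


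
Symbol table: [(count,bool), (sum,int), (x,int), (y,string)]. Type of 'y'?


Lookup 'y' → type string


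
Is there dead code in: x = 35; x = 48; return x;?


first assignment to x is overwritten before any read
Dead: 'x = 35'


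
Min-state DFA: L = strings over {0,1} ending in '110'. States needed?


Track the longest suffix of input matching a prefix of '110': 4 classes (prefixes of length 0..3)
Minimal DFA: 4 states


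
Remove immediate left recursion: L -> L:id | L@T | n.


Left-recursive alternatives: L:id, L@T; non-recursive: n
Introduce L': L -> nL', L' -> :idL' | @TL' | ε


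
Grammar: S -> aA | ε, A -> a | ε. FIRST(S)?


Per alternative of S: FIRST(aA) = {a}; FIRST(ε) = {ε}
FIRST(S) = {a, ε}


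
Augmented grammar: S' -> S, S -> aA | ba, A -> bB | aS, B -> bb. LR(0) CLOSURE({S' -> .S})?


Start: S' -> .S
For each item with dot before a nonterminal B, add B -> .γ for every B-production
Closure: [S' -> .S, S -> .aA, S -> .ba]


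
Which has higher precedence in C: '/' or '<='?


'/' is multiplicative (level 10); '<=' is relational (level 7)
Higher level binds tighter
'/' has higher precedence than '<='


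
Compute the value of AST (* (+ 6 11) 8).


Evaluate inner: (+ 6 11) = 17
Evaluate root: (* 17 8) = 136
Result: 136


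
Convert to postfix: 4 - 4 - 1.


Left to right (same or higher precedence on left)
Postfix: 4 4 - 1 -


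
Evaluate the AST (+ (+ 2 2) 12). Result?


Evaluate inner: (+ 2 2) = 4
Evaluate root: (+ 4 12) = 16
Result: 16


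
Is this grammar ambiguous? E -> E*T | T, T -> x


precedence layered via separate nonterminal T: deterministic
Unambiguous


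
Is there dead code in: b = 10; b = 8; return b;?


first assignment to b is overwritten before any read
Dead: 'b = 10'


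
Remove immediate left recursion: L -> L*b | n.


Left-recursive alternatives: L*b; non-recursive: n
Introduce L': L -> nL', L' -> *bL' | ε


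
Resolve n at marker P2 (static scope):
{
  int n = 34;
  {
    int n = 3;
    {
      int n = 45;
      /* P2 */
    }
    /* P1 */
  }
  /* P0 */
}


n declared in the same block as P2
n = 45


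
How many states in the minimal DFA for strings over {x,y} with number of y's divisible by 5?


Track (count of y) mod 5: states 0..4, accept at 0
Minimal DFA: 5 states


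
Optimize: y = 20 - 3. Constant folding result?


20 - 3 = 17 at compile time
Optimized: y = 17


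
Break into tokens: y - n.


Scan left to right, longest-match per lexeme
Tokens: ID(y), OP(-), ID(n)


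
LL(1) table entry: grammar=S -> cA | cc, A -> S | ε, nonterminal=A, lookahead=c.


For [A, c]: 'c' ∈ FIRST(S)
Entry: A -> S


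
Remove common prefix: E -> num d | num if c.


Common prefix: 'num'
Factored: E -> num E', E' -> d | if c


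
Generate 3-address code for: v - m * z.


Break into single-operator statements:
t1 = m * z
t2 = v - t1


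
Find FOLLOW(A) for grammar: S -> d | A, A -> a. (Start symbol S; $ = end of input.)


$ ∈ FOLLOW(S). For each A -> αBβ: add FIRST(β)\{ε} to FOLLOW(B); if β nullable, add FOLLOW(A).
FOLLOW(A) = {$}


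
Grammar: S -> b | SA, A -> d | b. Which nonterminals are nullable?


A nonterminal is nullable iff some alternative derives ε (directly, or every symbol in it is nullable)
Nullable: {}


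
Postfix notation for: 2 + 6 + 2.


Left to right (same or higher precedence on left)
Postfix: 2 6 + 2 +


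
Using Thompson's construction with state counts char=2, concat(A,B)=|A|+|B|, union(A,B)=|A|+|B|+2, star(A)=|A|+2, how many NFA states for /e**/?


Syntax tree has 1 char leaf(s), 0 union(s), 2 star(s)
chars contribute 1×2 = 2; each union adds +2; each star adds +2
Total: 2 + 0 + 4 = 6 states


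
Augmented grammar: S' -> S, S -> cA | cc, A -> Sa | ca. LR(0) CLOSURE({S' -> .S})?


Start: S' -> .S
For each item with dot before a nonterminal B, add B -> .γ for every B-production
Closure: [S' -> .S, S -> .cA, S -> .cc]


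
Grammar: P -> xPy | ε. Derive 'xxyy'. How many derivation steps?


Derivation: P => xPy => xxPyy => xxyy
Steps: 3


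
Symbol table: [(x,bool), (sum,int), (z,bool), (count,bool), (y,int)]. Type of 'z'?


Lookup 'z' → type bool


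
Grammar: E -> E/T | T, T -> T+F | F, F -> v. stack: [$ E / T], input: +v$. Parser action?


'+' can extend T; shift to build T -> T+F
Action: shift


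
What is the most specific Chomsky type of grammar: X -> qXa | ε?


Single nonterminal LHS, but q^n a^n is not regular
Classification: Type 2 (Context-Free)


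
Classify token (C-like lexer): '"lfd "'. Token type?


Pattern: double-quoted sequence
Type: STRING_LITERAL


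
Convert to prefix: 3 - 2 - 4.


left-to-right (same/higher precedence on left): tree is (- (- 3 2) 4)
Prefix: - - 3 2 4


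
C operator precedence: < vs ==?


'<' is relational (level 7); '==' is equality (level 6)
Higher level binds tighter
'<' has higher precedence than '=='


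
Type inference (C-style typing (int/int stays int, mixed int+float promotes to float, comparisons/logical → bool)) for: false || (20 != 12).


Operand types: bool || bool
Rule: logical operators take bool operands and yield bool
Result type: bool


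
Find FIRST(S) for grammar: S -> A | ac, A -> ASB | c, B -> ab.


Per alternative of S: FIRST(A) = {c}; FIRST(ac) = {a}
FIRST(S) = {a, c}


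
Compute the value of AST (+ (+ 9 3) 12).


Evaluate inner: (+ 9 3) = 12
Evaluate root: (+ 12 12) = 24
Result: 24


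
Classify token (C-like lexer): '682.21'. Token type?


Pattern: digits with a decimal point
Type: FLOAT_LITERAL


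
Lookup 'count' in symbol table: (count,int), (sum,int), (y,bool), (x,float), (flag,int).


Lookup 'count' → type int


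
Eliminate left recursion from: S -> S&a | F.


Left-recursive alternatives: S&a; non-recursive: F
Introduce S': S -> FS', S' -> &aS' | ε


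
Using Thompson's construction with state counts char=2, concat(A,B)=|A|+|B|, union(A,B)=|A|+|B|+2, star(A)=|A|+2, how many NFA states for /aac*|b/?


Syntax tree has 4 char leaf(s), 1 union(s), 1 star(s)
chars contribute 4×2 = 8; each union adds +2; each star adds +2
Total: 8 + 2 + 2 = 12 states


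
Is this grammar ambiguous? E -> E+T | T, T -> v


precedence layered via separate nonterminal T: deterministic
Unambiguous


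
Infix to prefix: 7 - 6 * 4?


'*' binds tighter: tree is (- 7 (* 6 4))
Prefix: - 7 * 6 4


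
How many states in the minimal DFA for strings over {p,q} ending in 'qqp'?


Track the longest suffix of input matching a prefix of 'qqp': 4 classes (prefixes of length 0..3)
Minimal DFA: 4 states


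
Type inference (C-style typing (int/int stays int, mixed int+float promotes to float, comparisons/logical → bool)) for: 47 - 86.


Operand types: int - int
Rule: mixed int/float promotes to float; int/int stays int
Result type: int


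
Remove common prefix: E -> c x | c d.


Common prefix: 'c'
Factored: E -> c E', E' -> x | d


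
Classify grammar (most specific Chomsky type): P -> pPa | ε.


Single nonterminal LHS, but p^n a^n is not regular
Classification: Type 2 (Context-Free)


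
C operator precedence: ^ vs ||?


'^' is bitwise XOR (level 4); '||' is logical OR (level 1)
Higher level binds tighter
'^' has higher precedence than '||'


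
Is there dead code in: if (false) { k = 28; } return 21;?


condition is constant false, so the whole block is unreachable
Dead: 'if (false) { k = 28; }'


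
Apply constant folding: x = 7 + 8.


7 + 8 = 15 at compile time
Optimized: x = 15


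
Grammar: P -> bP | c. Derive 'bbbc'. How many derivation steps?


Derivation: P => bP => bbP => bbbP => bbbc
Steps: 4


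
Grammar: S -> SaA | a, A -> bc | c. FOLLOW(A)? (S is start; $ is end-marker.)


$ ∈ FOLLOW(S). For each A -> αBβ: add FIRST(β)\{ε} to FOLLOW(B); if β nullable, add FOLLOW(A).
FOLLOW(A) = {$, a}


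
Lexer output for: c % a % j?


Scan left to right, longest-match per lexeme
Tokens: ID(c), OP(%), ID(a), OP(%), ID(j)


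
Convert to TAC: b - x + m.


Break into single-operator statements:
t1 = b - x
t2 = t1 + m


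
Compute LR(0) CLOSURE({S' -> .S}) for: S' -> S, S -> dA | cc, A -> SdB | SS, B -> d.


Start: S' -> .S
For each item with dot before a nonterminal B, add B -> .γ for every B-production
Closure: [S' -> .S, S -> .dA, S -> .cc]


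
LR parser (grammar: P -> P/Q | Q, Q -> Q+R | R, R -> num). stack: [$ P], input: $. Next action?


start symbol P on stack, input exhausted
Action: accept


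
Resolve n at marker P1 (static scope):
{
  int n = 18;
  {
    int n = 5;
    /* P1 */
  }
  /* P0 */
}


n declared in the same block as P1
n = 5


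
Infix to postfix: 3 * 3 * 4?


Left to right (same or higher precedence on left)
Postfix: 3 3 * 4 *


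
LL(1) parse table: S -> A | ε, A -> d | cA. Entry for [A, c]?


For [A, c]: 'c' ∈ FIRST(cA)
Entry: A -> cA


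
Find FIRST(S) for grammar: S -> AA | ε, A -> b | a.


Per alternative of S: FIRST(AA) = {a, b}; FIRST(ε) = {ε}
FIRST(S) = {a, b, ε}


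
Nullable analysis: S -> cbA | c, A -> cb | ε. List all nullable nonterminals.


A nonterminal is nullable iff some alternative derives ε (directly, or every symbol in it is nullable)
Nullable: {A}


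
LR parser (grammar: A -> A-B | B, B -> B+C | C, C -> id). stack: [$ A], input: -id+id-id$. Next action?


shift '-' to continue A -> A-B
Action: shift


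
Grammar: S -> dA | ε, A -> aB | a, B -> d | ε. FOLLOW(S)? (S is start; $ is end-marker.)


$ ∈ FOLLOW(S). For each A -> αBβ: add FIRST(β)\{ε} to FOLLOW(B); if β nullable, add FOLLOW(A).
FOLLOW(S) = {$}


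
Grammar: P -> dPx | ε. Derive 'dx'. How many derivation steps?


Derivation: P => dPx => dx
Steps: 2


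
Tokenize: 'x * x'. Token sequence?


Scan left to right, longest-match per lexeme
Tokens: ID(x), OP(*), ID(x)


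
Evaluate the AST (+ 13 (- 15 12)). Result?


Evaluate inner: (- 15 12) = 3
Evaluate root: (+ 13 3) = 16
Result: 16


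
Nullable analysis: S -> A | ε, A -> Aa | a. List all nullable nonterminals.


A nonterminal is nullable iff some alternative derives ε (directly, or every symbol in it is nullable)
Nullable: {S}
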